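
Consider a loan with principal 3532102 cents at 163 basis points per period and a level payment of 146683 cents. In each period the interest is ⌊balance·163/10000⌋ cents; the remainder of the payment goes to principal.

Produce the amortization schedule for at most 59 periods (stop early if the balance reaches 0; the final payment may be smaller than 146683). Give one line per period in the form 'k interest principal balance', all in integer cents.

1. interest=⌊3532102·163/10000⌋=57573; principal=146683-57573=89110; balance=3532102-89110=3442992
2. interest=⌊3442992·163/10000⌋=56120; principal=146683-56120=90563; balance=3442992-90563=3352429
3. interest=⌊3352429·163/10000⌋=54644; principal=146683-54644=92039; balance=3352429-92039=3260390
4. interest=⌊3260390·163/10000⌋=53144; principal=146683-53144=93539; balance=3260390-93539=3166851
5. interest=⌊3166851·163/10000⌋=51619; principal=146683-51619=95064; balance=3166851-95064=3071787
6. interest=⌊3071787·163/10000⌋=50070; principal=146683-50070=96613; balance=3071787-96613=2975174
7. interest=⌊2975174·163/10000⌋=48495; principal=146683-48495=98188; balance=2975174-98188=2876986
8. interest=⌊2876986·163/10000⌋=46894; principal=146683-46894=99789; balance=2876986-99789=2777197
9. interest=⌊2777197·163/10000⌋=45268; principal=146683-45268=101415; balance=2777197-101415=2675782
10. interest=⌊2675782·163/10000⌋=43615; principal=146683-43615=103068; balance=2675782-103068=2572714
11. interest=⌊2572714·163/10000⌋=41935; principal=146683-41935=104748; balance=2572714-104748=2467966
12. interest=⌊2467966·163/10000⌋=40227; principal=146683-40227=106456; balance=2467966-106456=2361510
13. interest=⌊2361510·163/10000⌋=38492; principal=146683-38492=108191; balance=2361510-108191=2253319
14. interest=⌊2253319·163/10000⌋=36729; principal=146683-36729=109954; balance=2253319-109954=2143365
15. interest=⌊2143365·163/10000⌋=34936; principal=146683-34936=111747; balance=2143365-111747=2031618
16. interest=⌊2031618·163/10000⌋=33115; principal=146683-33115=113568; balance=2031618-113568=1918050
17. interest=⌊1918050·163/10000⌋=31264; principal=146683-31264=115419; balance=1918050-115419=1802631
18. interest=⌊1802631·163/10000⌋=29382; principal=146683-29382=117301; balance=1802631-117301=1685330
19. interest=⌊1685330·163/10000⌋=27470; principal=146683-27470=119213; balance=1685330-119213=1566117
20. interest=⌊1566117·163/10000⌋=25527; principal=146683-25527=121156; balance=1566117-121156=1444961
21. interest=⌊1444961·163/10000⌋=23552; principal=146683-23552=123131; balance=1444961-123131=1321830
22. interest=⌊1321830·163/10000⌋=21545; principal=146683-21545=125138; balance=1321830-125138=1196692
23. interest=⌊1196692·163/10000⌋=19506; principal=146683-19506=127177; balance=1196692-127177=1069515
24. interest=⌊1069515·163/10000⌋=17433; principal=146683-17433=129250; balance=1069515-129250=940265
25. interest=⌊940265·163/10000⌋=15326; principal=146683-15326=131357; balance=940265-131357=808908
26. interest=⌊808908·163/10000⌋=13185; principal=146683-13185=133498; balance=808908-133498=675410
27. interest=⌊675410·163/10000⌋=11009; principal=146683-11009=135674; balance=675410-135674=539736
28. interest=⌊539736·163/10000⌋=8797; principal=146683-8797=137886; balance=539736-137886=401850
29. interest=⌊401850·163/10000⌋=6550; principal=146683-6550=140133; balance=401850-140133=261717
30. interest=⌊261717·163/10000⌋=4265; principal=146683-4265=142418; balance=261717-142418=119299
31. interest=⌊119299·163/10000⌋=1944; principal=min(146683-1944,119299)=119299; balance=119299-119299=0

1 57573 89110 3442992
2 56120 90563 3352429
3 54644 92039 3260390
4 53144 93539 3166851
5 51619 95064 3071787
6 50070 96613 2975174
7 48495 98188 2876986
8 46894 99789 2777197
9 45268 101415 2675782
10 43615 103068 2572714
11 41935 104748 2467966
12 40227 106456 2361510
13 38492 108191 2253319
14 36729 109954 2143365
15 34936 111747 2031618
16 33115 113568 1918050
17 31264 115419 1802631
18 29382 117301 1685330
19 27470 119213 1566117
20 25527 121156 1444961
21 23552 123131 1321830
22 21545 125138 1196692
23 19506 127177 1069515
24 17433 129250 940265
25 15326 131357 808908
26 13185 133498 675410
27 11009 135674 539736
28 8797 137886 401850
29 6550 140133 261717
30 4265 142418 119299
31 1944 119299 0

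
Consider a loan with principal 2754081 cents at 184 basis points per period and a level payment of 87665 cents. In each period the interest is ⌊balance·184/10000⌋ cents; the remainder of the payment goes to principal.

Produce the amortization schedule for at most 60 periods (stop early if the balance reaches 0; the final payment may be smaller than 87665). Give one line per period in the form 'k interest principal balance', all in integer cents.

1. interest=⌊2754081·184/10000⌋=50675; principal=87665-50675=36990; balance=2754081-36990=2717091
2. interest=⌊2717091·184/10000⌋=49994; principal=87665-49994=37671; balance=2717091-37671=2679420
3. interest=⌊2679420·184/10000⌋=49301; principal=87665-49301=38364; balance=2679420-38364=2641056
4. interest=⌊2641056·184/10000⌋=48595; principal=87665-48595=39070; balance=2641056-39070=2601986
5. interest=⌊2601986·184/10000⌋=47876; principal=87665-47876=39789; balance=2601986-39789=2562197
6. interest=⌊2562197·184/10000⌋=47144; principal=87665-47144=40521; balance=2562197-40521=2521676
7. interest=⌊2521676·184/10000⌋=46398; principal=87665-46398=41267; balance=2521676-41267=2480409
8. interest=⌊2480409·184/10000⌋=45639; principal=87665-45639=42026; balance=2480409-42026=2438383
9. interest=⌊2438383·184/10000⌋=44866; principal=87665-44866=42799; balance=2438383-42799=2395584
10. interest=⌊2395584·184/10000⌋=44078; principal=87665-44078=43587; balance=2395584-43587=2351997
11. interest=⌊2351997·184/10000⌋=43276; principal=87665-43276=44389; balance=2351997-44389=2307608
12. interest=⌊2307608·184/10000⌋=42459; principal=87665-42459=45206; balance=2307608-45206=2262402
13. interest=⌊2262402·184/10000⌋=41628; principal=87665-41628=46037; balance=2262402-46037=2216365
14. interest=⌊2216365·184/10000⌋=40781; principal=87665-40781=46884; balance=2216365-46884=2169481
15. interest=⌊2169481·184/10000⌋=39918; principal=87665-39918=47747; balance=2169481-47747=2121734
16. interest=⌊2121734·184/10000⌋=39039; principal=87665-39039=48626; balance=2121734-48626=2073108
17. interest=⌊2073108·184/10000⌋=38145; principal=87665-38145=49520; balance=2073108-49520=2023588
18. interest=⌊2023588·184/10000⌋=37234; principal=87665-37234=50431; balance=2023588-50431=1973157
19. interest=⌊1973157·184/10000⌋=36306; principal=87665-36306=51359; balance=1973157-51359=1921798
20. interest=⌊1921798·184/10000⌋=35361; principal=87665-35361=52304; balance=1921798-52304=1869494
21. interest=⌊1869494·184/10000⌋=34398; principal=87665-34398=53267; balance=1869494-53267=1816227
22. interest=⌊1816227·184/10000⌋=33418; principal=87665-33418=54247; balance=1816227-54247=1761980
23. interest=⌊1761980·184/10000⌋=32420; principal=87665-32420=55245; balance=1761980-55245=1706735
24. interest=⌊1706735·184/10000⌋=31403; principal=87665-31403=56262; balance=1706735-56262=1650473
25. interest=⌊1650473·184/10000⌋=30368; principal=87665-30368=57297; balance=1650473-57297=1593176
26. interest=⌊1593176·184/10000⌋=29314; principal=87665-29314=58351; balance=1593176-58351=1534825
27. interest=⌊1534825·184/10000⌋=28240; principal=87665-28240=59425; balance=1534825-59425=1475400
28. interest=⌊1475400·184/10000⌋=27147; principal=87665-27147=60518; balance=1475400-60518=1414882
29. interest=⌊1414882·184/10000⌋=26033; principal=87665-26033=61632; balance=1414882-61632=1353250
30. interest=⌊1353250·184/10000⌋=24899; principal=87665-24899=62766; balance=1353250-62766=1290484
31. interest=⌊1290484·184/10000⌋=23744; principal=87665-23744=63921; balance=1290484-63921=1226563
32. interest=⌊1226563·184/10000⌋=22568; principal=87665-22568=65097; balance=1226563-65097=1161466
33. interest=⌊1161466·184/10000⌋=21370; principal=87665-21370=66295; balance=1161466-66295=1095171
34. interest=⌊1095171·184/10000⌋=20151; principal=87665-20151=67514; balance=1095171-67514=1027657
35. interest=⌊1027657·184/10000⌋=18908; principal=87665-18908=68757; balance=1027657-68757=958900
36. interest=⌊958900·184/10000⌋=17643; principal=87665-17643=70022; balance=958900-70022=888878
37. interest=⌊888878·184/10000⌋=16355; principal=87665-16355=71310; balance=888878-71310=817568
38. interest=⌊817568·184/10000⌋=15043; principal=87665-15043=72622; balance=817568-72622=744946
39. interest=⌊744946·184/10000⌋=13707; principal=87665-13707=73958; balance=744946-73958=670988
40. interest=⌊670988·184/10000⌋=12346; principal=87665-12346=75319; balance=670988-75319=595669
41. interest=⌊595669·184/10000⌋=10960; principal=87665-10960=76705; balance=595669-76705=518964
42. interest=⌊518964·184/10000⌋=9548; principal=87665-9548=78117; balance=518964-78117=440847
43. interest=⌊440847·184/10000⌋=8111; principal=87665-8111=79554; balance=440847-79554=361293
44. interest=⌊361293·184/10000⌋=6647; principal=87665-6647=81018; balance=361293-81018=280275
45. interest=⌊280275·184/10000⌋=5157; principal=87665-5157=82508; balance=280275-82508=197767
46. interest=⌊197767·184/10000⌋=3638; principal=87665-3638=84027; balance=197767-84027=113740
47. interest=⌊113740·184/10000⌋=2092; principal=87665-2092=85573; balance=113740-85573=28167
48. interest=⌊28167·184/10000⌋=518; principal=min(87665-518,28167)=28167; balance=28167-28167=0

1 50675 36990 2717091
2 49994 37671 2679420
3 49301 38364 2641056
4 48595 39070 2601986
5 47876 39789 2562197
6 47144 40521 2521676
7 46398 41267 2480409
8 45639 42026 2438383
9 44866 42799 2395584
10 44078 43587 2351997
11 43276 44389 2307608
12 42459 45206 2262402
13 41628 46037 2216365
14 40781 46884 2169481
15 39918 47747 2121734
16 39039 48626 2073108
17 38145 49520 2023588
18 37234 50431 1973157
19 36306 51359 1921798
20 35361 52304 1869494
21 34398 53267 1816227
22 33418 54247 1761980
23 32420 55245 1706735
24 31403 56262 1650473
25 30368 57297 1593176
26 29314 58351 1534825
27 28240 59425 1475400
28 27147 60518 1414882
29 26033 61632 1353250
30 24899 62766 1290484
31 23744 63921 1226563
32 22568 65097 1161466
33 21370 66295 1095171
34 20151 67514 1027657
35 18908 68757 958900
36 17643 70022 888878
37 16355 71310 817568
38 15043 72622 744946
39 13707 73958 670988
40 12346 75319 595669
41 10960 76705 518964
42 9548 78117 440847
43 8111 79554 361293
44 6647 81018 280275
45 5157 82508 197767
46 3638 84027 113740
47 2092 85573 28167
48 518 28167 0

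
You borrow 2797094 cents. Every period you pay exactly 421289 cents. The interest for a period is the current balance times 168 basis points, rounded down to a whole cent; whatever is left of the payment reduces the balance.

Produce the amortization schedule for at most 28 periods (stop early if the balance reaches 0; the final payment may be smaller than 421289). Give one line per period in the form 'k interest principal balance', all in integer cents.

1 46991 374298 2422796
2 40702 380587 2042209
3 34309 386980 1655229
4 27807 393482 1261747
5 21197 400092 861655
6 14475 406814 454841
7 7641 413648 41193
8 692 41193 0

1. interest=⌊2797094·168/10000⌋=46991; principal=421289-46991=374298; balance=2797094-374298=2422796
2. interest=⌊2422796·168/10000⌋=40702; principal=421289-40702=380587; balance=2422796-380587=2042209
3. interest=⌊2042209·168/10000⌋=34309; principal=421289-34309=386980; balance=2042209-386980=1655229
4. interest=⌊1655229·168/10000⌋=27807; principal=421289-27807=393482; balance=1655229-393482=1261747
5. interest=⌊1261747·168/10000⌋=21197; principal=421289-21197=400092; balance=1261747-400092=861655
6. interest=⌊861655·168/10000⌋=14475; principal=421289-14475=406814; balance=861655-406814=454841
7. interest=⌊454841·168/10000⌋=7641; principal=421289-7641=413648; balance=454841-413648=41193
8. interest=⌊41193·168/10000⌋=692; principal=min(421289-692,41193)=41193; balance=41193-41193=0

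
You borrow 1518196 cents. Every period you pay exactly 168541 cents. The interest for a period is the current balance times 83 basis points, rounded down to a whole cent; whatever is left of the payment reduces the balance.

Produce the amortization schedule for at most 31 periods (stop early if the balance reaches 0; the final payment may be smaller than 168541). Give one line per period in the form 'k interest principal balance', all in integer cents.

1 12601 155940 1362256
2 11306 157235 1205021
3 10001 158540 1046481
4 8685 159856 886625
5 7358 161183 725442
6 6021 162520 562922
7 4672 163869 399053
8 3312 165229 233824
9 1940 166601 67223
10 557 67223 0

1. interest=⌊1518196·83/10000⌋=12601; principal=168541-12601=155940; balance=1518196-155940=1362256
2. interest=⌊1362256·83/10000⌋=11306; principal=168541-11306=157235; balance=1362256-157235=1205021
3. interest=⌊1205021·83/10000⌋=10001; principal=168541-10001=158540; balance=1205021-158540=1046481
4. interest=⌊1046481·83/10000⌋=8685; principal=168541-8685=159856; balance=1046481-159856=886625
5. interest=⌊886625·83/10000⌋=7358; principal=168541-7358=161183; balance=886625-161183=725442
6. interest=⌊725442·83/10000⌋=6021; principal=168541-6021=162520; balance=725442-162520=562922
7. interest=⌊562922·83/10000⌋=4672; principal=168541-4672=163869; balance=562922-163869=399053
8. interest=⌊399053·83/10000⌋=3312; principal=168541-3312=165229; balance=399053-165229=233824
9. interest=⌊233824·83/10000⌋=1940; principal=168541-1940=166601; balance=233824-166601=67223
10. interest=⌊67223·83/10000⌋=557; principal=min(168541-557,67223)=67223; balance=67223-67223=0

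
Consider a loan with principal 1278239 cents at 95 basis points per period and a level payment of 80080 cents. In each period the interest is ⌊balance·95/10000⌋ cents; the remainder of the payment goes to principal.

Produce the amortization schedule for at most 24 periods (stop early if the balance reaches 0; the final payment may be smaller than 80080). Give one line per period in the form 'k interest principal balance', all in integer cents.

1 12143 67937 1210302
2 11497 68583 1141719
3 10846 69234 1072485
4 10188 69892 1002593
5 9524 70556 932037
6 8854 71226 860811
7 8177 71903 788908
8 7494 72586 716322
9 6805 73275 643047
10 6108 73972 569075
11 5406 74674 494401
12 4696 75384 419017
13 3980 76100 342917
14 3257 76823 266094
15 2527 77553 188541
16 1791 78289 110252
17 1047 79033 31219
18 296 31219 0

1. interest=⌊1278239·95/10000⌋=12143; principal=80080-12143=67937; balance=1278239-67937=1210302
2. interest=⌊1210302·95/10000⌋=11497; principal=80080-11497=68583; balance=1210302-68583=1141719
3. interest=⌊1141719·95/10000⌋=10846; principal=80080-10846=69234; balance=1141719-69234=1072485
4. interest=⌊1072485·95/10000⌋=10188; principal=80080-10188=69892; balance=1072485-69892=1002593
5. interest=⌊1002593·95/10000⌋=9524; principal=80080-9524=70556; balance=1002593-70556=932037
6. interest=⌊932037·95/10000⌋=8854; principal=80080-8854=71226; balance=932037-71226=860811
7. interest=⌊860811·95/10000⌋=8177; principal=80080-8177=71903; balance=860811-71903=788908
8. interest=⌊788908·95/10000⌋=7494; principal=80080-7494=72586; balance=788908-72586=716322
9. interest=⌊716322·95/10000⌋=6805; principal=80080-6805=73275; balance=716322-73275=643047
10. interest=⌊643047·95/10000⌋=6108; principal=80080-6108=73972; balance=643047-73972=569075
11. interest=⌊569075·95/10000⌋=5406; principal=80080-5406=74674; balance=569075-74674=494401
12. interest=⌊494401·95/10000⌋=4696; principal=80080-4696=75384; balance=494401-75384=419017
13. interest=⌊419017·95/10000⌋=3980; principal=80080-3980=76100; balance=419017-76100=342917
14. interest=⌊342917·95/10000⌋=3257; principal=80080-3257=76823; balance=342917-76823=266094
15. interest=⌊266094·95/10000⌋=2527; principal=80080-2527=77553; balance=266094-77553=188541
16. interest=⌊188541·95/10000⌋=1791; principal=80080-1791=78289; balance=188541-78289=110252
17. interest=⌊110252·95/10000⌋=1047; principal=80080-1047=79033; balance=110252-79033=31219
18. interest=⌊31219·95/10000⌋=296; principal=min(80080-296,31219)=31219; balance=31219-31219=0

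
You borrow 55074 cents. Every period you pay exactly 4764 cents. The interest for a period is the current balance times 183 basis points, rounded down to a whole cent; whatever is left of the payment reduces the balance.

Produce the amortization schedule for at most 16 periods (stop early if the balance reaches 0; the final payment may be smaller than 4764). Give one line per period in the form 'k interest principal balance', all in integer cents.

1 1007 3757 51317
2 939 3825 47492
3 869 3895 43597
4 797 3967 39630
5 725 4039 35591
6 651 4113 31478
7 576 4188 27290
8 499 4265 23025
9 421 4343 18682
10 341 4423 14259
11 260 4504 9755
12 178 4586 5169
13 94 4670 499
14 9 499 0

1. interest=⌊55074·183/10000⌋=1007; principal=4764-1007=3757; balance=55074-3757=51317
2. interest=⌊51317·183/10000⌋=939; principal=4764-939=3825; balance=51317-3825=47492
3. interest=⌊47492·183/10000⌋=869; principal=4764-869=3895; balance=47492-3895=43597
4. interest=⌊43597·183/10000⌋=797; principal=4764-797=3967; balance=43597-3967=39630
5. interest=⌊39630·183/10000⌋=725; principal=4764-725=4039; balance=39630-4039=35591
6. interest=⌊35591·183/10000⌋=651; principal=4764-651=4113; balance=35591-4113=31478
7. interest=⌊31478·183/10000⌋=576; principal=4764-576=4188; balance=31478-4188=27290
8. interest=⌊27290·183/10000⌋=499; principal=4764-499=4265; balance=27290-4265=23025
9. interest=⌊23025·183/10000⌋=421; principal=4764-421=4343; balance=23025-4343=18682
10. interest=⌊18682·183/10000⌋=341; principal=4764-341=4423; balance=18682-4423=14259
11. interest=⌊14259·183/10000⌋=260; principal=4764-260=4504; balance=14259-4504=9755
12. interest=⌊9755·183/10000⌋=178; principal=4764-178=4586; balance=9755-4586=5169
13. interest=⌊5169·183/10000⌋=94; principal=4764-94=4670; balance=5169-4670=499
14. interest=⌊499·183/10000⌋=9; principal=min(4764-9,499)=499; balance=499-499=0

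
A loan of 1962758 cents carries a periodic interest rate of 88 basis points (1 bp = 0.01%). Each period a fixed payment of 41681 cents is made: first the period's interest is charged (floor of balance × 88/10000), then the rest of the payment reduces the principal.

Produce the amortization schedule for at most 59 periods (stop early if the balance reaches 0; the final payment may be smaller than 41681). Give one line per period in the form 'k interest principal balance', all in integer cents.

1. interest=⌊1962758·88/10000⌋=17272; principal=41681-17272=24409; balance=1962758-24409=1938349
2. interest=⌊1938349·88/10000⌋=17057; principal=41681-17057=24624; balance=1938349-24624=1913725
3. interest=⌊1913725·88/10000⌋=16840; principal=41681-16840=24841; balance=1913725-24841=1888884
4. interest=⌊1888884·88/10000⌋=16622; principal=41681-16622=25059; balance=1888884-25059=1863825
5. interest=⌊1863825·88/10000⌋=16401; principal=41681-16401=25280; balance=1863825-25280=1838545
6. interest=⌊1838545·88/10000⌋=16179; principal=41681-16179=25502; balance=1838545-25502=1813043
7. interest=⌊1813043·88/10000⌋=15954; principal=41681-15954=25727; balance=1813043-25727=1787316
8. interest=⌊1787316·88/10000⌋=15728; principal=41681-15728=25953; balance=1787316-25953=1761363
9. interest=⌊1761363·88/10000⌋=15499; principal=41681-15499=26182; balance=1761363-26182=1735181
10. interest=⌊1735181·88/10000⌋=15269; principal=41681-15269=26412; balance=1735181-26412=1708769
11. interest=⌊1708769·88/10000⌋=15037; principal=41681-15037=26644; balance=1708769-26644=1682125
12. interest=⌊1682125·88/10000⌋=14802; principal=41681-14802=26879; balance=1682125-26879=1655246
13. interest=⌊1655246·88/10000⌋=14566; principal=41681-14566=27115; balance=1655246-27115=1628131
14. interest=⌊1628131·88/10000⌋=14327; principal=41681-14327=27354; balance=1628131-27354=1600777
15. interest=⌊1600777·88/10000⌋=14086; principal=41681-14086=27595; balance=1600777-27595=1573182
16. interest=⌊1573182·88/10000⌋=13844; principal=41681-13844=27837; balance=1573182-27837=1545345
17. interest=⌊1545345·88/10000⌋=13599; principal=41681-13599=28082; balance=1545345-28082=1517263
18. interest=⌊1517263·88/10000⌋=13351; principal=41681-13351=28330; balance=1517263-28330=1488933
19. interest=⌊1488933·88/10000⌋=13102; principal=41681-13102=28579; balance=1488933-28579=1460354
20. interest=⌊1460354·88/10000⌋=12851; principal=41681-12851=28830; balance=1460354-28830=1431524
21. interest=⌊1431524·88/10000⌋=12597; principal=41681-12597=29084; balance=1431524-29084=1402440
22. interest=⌊1402440·88/10000⌋=12341; principal=41681-12341=29340; balance=1402440-29340=1373100
23. interest=⌊1373100·88/10000⌋=12083; principal=41681-12083=29598; balance=1373100-29598=1343502
24. interest=⌊1343502·88/10000⌋=11822; principal=41681-11822=29859; balance=1343502-29859=1313643
25. interest=⌊1313643·88/10000⌋=11560; principal=41681-11560=30121; balance=1313643-30121=1283522
26. interest=⌊1283522·88/10000⌋=11294; principal=41681-11294=30387; balance=1283522-30387=1253135
27. interest=⌊1253135·88/10000⌋=11027; principal=41681-11027=30654; balance=1253135-30654=1222481
28. interest=⌊1222481·88/10000⌋=10757; principal=41681-10757=30924; balance=1222481-30924=1191557
29. interest=⌊1191557·88/10000⌋=10485; principal=41681-10485=31196; balance=1191557-31196=1160361
30. interest=⌊1160361·88/10000⌋=10211; principal=41681-10211=31470; balance=1160361-31470=1128891
31. interest=⌊1128891·88/10000⌋=9934; principal=41681-9934=31747; balance=1128891-31747=1097144
32. interest=⌊1097144·88/10000⌋=9654; principal=41681-9654=32027; balance=1097144-32027=1065117
33. interest=⌊1065117·88/10000⌋=9373; principal=41681-9373=32308; balance=1065117-32308=1032809
34. interest=⌊1032809·88/10000⌋=9088; principal=41681-9088=32593; balance=1032809-32593=1000216
35. interest=⌊1000216·88/10000⌋=8801; principal=41681-8801=32880; balance=1000216-32880=967336
36. interest=⌊967336·88/10000⌋=8512; principal=41681-8512=33169; balance=967336-33169=934167
37. interest=⌊934167·88/10000⌋=8220; principal=41681-8220=33461; balance=934167-33461=900706
38. interest=⌊900706·88/10000⌋=7926; principal=41681-7926=33755; balance=900706-33755=866951
39. interest=⌊866951·88/10000⌋=7629; principal=41681-7629=34052; balance=866951-34052=832899
40. interest=⌊832899·88/10000⌋=7329; principal=41681-7329=34352; balance=832899-34352=798547
41. interest=⌊798547·88/10000⌋=7027; principal=41681-7027=34654; balance=798547-34654=763893
42. interest=⌊763893·88/10000⌋=6722; principal=41681-6722=34959; balance=763893-34959=728934
43. interest=⌊728934·88/10000⌋=6414; principal=41681-6414=35267; balance=728934-35267=693667
44. interest=⌊693667·88/10000⌋=6104; principal=41681-6104=35577; balance=693667-35577=658090
45. interest=⌊658090·88/10000⌋=5791; principal=41681-5791=35890; balance=658090-35890=622200
46. interest=⌊622200·88/10000⌋=5475; principal=41681-5475=36206; balance=622200-36206=585994
47. interest=⌊585994·88/10000⌋=5156; principal=41681-5156=36525; balance=585994-36525=549469
48. interest=⌊549469·88/10000⌋=4835; principal=41681-4835=36846; balance=549469-36846=512623
49. interest=⌊512623·88/10000⌋=4511; principal=41681-4511=37170; balance=512623-37170=475453
50. interest=⌊475453·88/10000⌋=4183; principal=41681-4183=37498; balance=475453-37498=437955
51. interest=⌊437955·88/10000⌋=3854; principal=41681-3854=37827; balance=437955-37827=400128
52. interest=⌊400128·88/10000⌋=3521; principal=41681-3521=38160; balance=400128-38160=361968
53. interest=⌊361968·88/10000⌋=3185; principal=41681-3185=38496; balance=361968-38496=323472
54. interest=⌊323472·88/10000⌋=2846; principal=41681-2846=38835; balance=323472-38835=284637
55. interest=⌊284637·88/10000⌋=2504; principal=41681-2504=39177; balance=284637-39177=245460
56. interest=⌊245460·88/10000⌋=2160; principal=41681-2160=39521; balance=245460-39521=205939
57. interest=⌊205939·88/10000⌋=1812; principal=41681-1812=39869; balance=205939-39869=166070
58. interest=⌊166070·88/10000⌋=1461; principal=41681-1461=40220; balance=166070-40220=125850
59. interest=⌊125850·88/10000⌋=1107; principal=41681-1107=40574; balance=125850-40574=85276

1 17272 24409 1938349
2 17057 24624 1913725
3 16840 24841 1888884
4 16622 25059 1863825
5 16401 25280 1838545
6 16179 25502 1813043
7 15954 25727 1787316
8 15728 25953 1761363
9 15499 26182 1735181
10 15269 26412 1708769
11 15037 26644 1682125
12 14802 26879 1655246
13 14566 27115 1628131
14 14327 27354 1600777
15 14086 27595 1573182
16 13844 27837 1545345
17 13599 28082 1517263
18 13351 28330 1488933
19 13102 28579 1460354
20 12851 28830 1431524
21 12597 29084 1402440
22 12341 29340 1373100
23 12083 29598 1343502
24 11822 29859 1313643
25 11560 30121 1283522
26 11294 30387 1253135
27 11027 30654 1222481
28 10757 30924 1191557
29 10485 31196 1160361
30 10211 31470 1128891
31 9934 31747 1097144
32 9654 32027 1065117
33 9373 32308 1032809
34 9088 32593 1000216
35 8801 32880 967336
36 8512 33169 934167
37 8220 33461 900706
38 7926 33755 866951
39 7629 34052 832899
40 7329 34352 798547
41 7027 34654 763893
42 6722 34959 728934
43 6414 35267 693667
44 6104 35577 658090
45 5791 35890 622200
46 5475 36206 585994
47 5156 36525 549469
48 4835 36846 512623
49 4511 37170 475453
50 4183 37498 437955
51 3854 37827 400128
52 3521 38160 361968
53 3185 38496 323472
54 2846 38835 284637
55 2504 39177 245460
56 2160 39521 205939
57 1812 39869 166070
58 1461 40220 125850
59 1107 40574 85276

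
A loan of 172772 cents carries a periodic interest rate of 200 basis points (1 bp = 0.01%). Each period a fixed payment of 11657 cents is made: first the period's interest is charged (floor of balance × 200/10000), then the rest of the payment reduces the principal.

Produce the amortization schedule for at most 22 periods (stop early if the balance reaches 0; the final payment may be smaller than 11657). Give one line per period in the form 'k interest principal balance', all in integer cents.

1 3455 8202 164570
2 3291 8366 156204
3 3124 8533 147671
4 2953 8704 138967
5 2779 8878 130089
6 2601 9056 121033
7 2420 9237 111796
8 2235 9422 102374
9 2047 9610 92764
10 1855 9802 82962
11 1659 9998 72964
12 1459 10198 62766
13 1255 10402 52364
14 1047 10610 41754
15 835 10822 30932
16 618 11039 19893
17 397 11260 8633
18 172 8633 0

1. interest=⌊172772·200/10000⌋=3455; principal=11657-3455=8202; balance=172772-8202=164570
2. interest=⌊164570·200/10000⌋=3291; principal=11657-3291=8366; balance=164570-8366=156204
3. interest=⌊156204·200/10000⌋=3124; principal=11657-3124=8533; balance=156204-8533=147671
4. interest=⌊147671·200/10000⌋=2953; principal=11657-2953=8704; balance=147671-8704=138967
5. interest=⌊138967·200/10000⌋=2779; principal=11657-2779=8878; balance=138967-8878=130089
6. interest=⌊130089·200/10000⌋=2601; principal=11657-2601=9056; balance=130089-9056=121033
7. interest=⌊121033·200/10000⌋=2420; principal=11657-2420=9237; balance=121033-9237=111796
8. interest=⌊111796·200/10000⌋=2235; principal=11657-2235=9422; balance=111796-9422=102374
9. interest=⌊102374·200/10000⌋=2047; principal=11657-2047=9610; balance=102374-9610=92764
10. interest=⌊92764·200/10000⌋=1855; principal=11657-1855=9802; balance=92764-9802=82962
11. interest=⌊82962·200/10000⌋=1659; principal=11657-1659=9998; balance=82962-9998=72964
12. interest=⌊72964·200/10000⌋=1459; principal=11657-1459=10198; balance=72964-10198=62766
13. interest=⌊62766·200/10000⌋=1255; principal=11657-1255=10402; balance=62766-10402=52364
14. interest=⌊52364·200/10000⌋=1047; principal=11657-1047=10610; balance=52364-10610=41754
15. interest=⌊41754·200/10000⌋=835; principal=11657-835=10822; balance=41754-10822=30932
16. interest=⌊30932·200/10000⌋=618; principal=11657-618=11039; balance=30932-11039=19893
17. interest=⌊19893·200/10000⌋=397; principal=11657-397=11260; balance=19893-11260=8633
18. interest=⌊8633·200/10000⌋=172; principal=min(11657-172,8633)=8633; balance=8633-8633=0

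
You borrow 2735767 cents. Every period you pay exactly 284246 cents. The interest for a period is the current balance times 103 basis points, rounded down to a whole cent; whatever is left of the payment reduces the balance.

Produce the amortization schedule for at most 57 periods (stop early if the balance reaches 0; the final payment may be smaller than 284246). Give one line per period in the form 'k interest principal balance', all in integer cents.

1 28178 256068 2479699
2 25540 258706 2220993
3 22876 261370 1959623
4 20184 264062 1695561
5 17464 266782 1428779
6 14716 269530 1159249
7 11940 272306 886943
8 9135 275111 611832
9 6301 277945 333887
10 3439 280807 53080
11 546 53080 0

1. interest=⌊2735767·103/10000⌋=28178; principal=284246-28178=256068; balance=2735767-256068=2479699
2. interest=⌊2479699·103/10000⌋=25540; principal=284246-25540=258706; balance=2479699-258706=2220993
3. interest=⌊2220993·103/10000⌋=22876; principal=284246-22876=261370; balance=2220993-261370=1959623
4. interest=⌊1959623·103/10000⌋=20184; principal=284246-20184=264062; balance=1959623-264062=1695561
5. interest=⌊1695561·103/10000⌋=17464; principal=284246-17464=266782; balance=1695561-266782=1428779
6. interest=⌊1428779·103/10000⌋=14716; principal=284246-14716=269530; balance=1428779-269530=1159249
7. interest=⌊1159249·103/10000⌋=11940; principal=284246-11940=272306; balance=1159249-272306=886943
8. interest=⌊886943·103/10000⌋=9135; principal=284246-9135=275111; balance=886943-275111=611832
9. interest=⌊611832·103/10000⌋=6301; principal=284246-6301=277945; balance=611832-277945=333887
10. interest=⌊333887·103/10000⌋=3439; principal=284246-3439=280807; balance=333887-280807=53080
11. interest=⌊53080·103/10000⌋=546; principal=min(284246-546,53080)=53080; balance=53080-53080=0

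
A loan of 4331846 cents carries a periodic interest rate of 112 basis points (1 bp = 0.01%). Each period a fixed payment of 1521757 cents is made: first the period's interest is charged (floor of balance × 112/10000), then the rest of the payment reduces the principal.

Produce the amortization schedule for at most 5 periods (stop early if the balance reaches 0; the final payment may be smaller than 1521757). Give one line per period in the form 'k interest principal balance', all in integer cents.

1. interest=⌊4331846·112/10000⌋=48516; principal=1521757-48516=1473241; balance=4331846-1473241=2858605
2. interest=⌊2858605·112/10000⌋=32016; principal=1521757-32016=1489741; balance=2858605-1489741=1368864
3. interest=⌊1368864·112/10000⌋=15331; principal=min(1521757-15331,1368864)=1368864; balance=1368864-1368864=0

1 48516 1473241 2858605
2 32016 1489741 1368864
3 15331 1368864 0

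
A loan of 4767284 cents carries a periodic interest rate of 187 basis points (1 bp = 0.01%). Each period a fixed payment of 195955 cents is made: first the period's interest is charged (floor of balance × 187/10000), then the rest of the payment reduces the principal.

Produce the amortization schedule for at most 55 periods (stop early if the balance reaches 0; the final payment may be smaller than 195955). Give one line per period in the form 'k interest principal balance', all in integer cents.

1. interest=⌊4767284·187/10000⌋=89148; principal=195955-89148=106807; balance=4767284-106807=4660477
2. interest=⌊4660477·187/10000⌋=87150; principal=195955-87150=108805; balance=4660477-108805=4551672
3. interest=⌊4551672·187/10000⌋=85116; principal=195955-85116=110839; balance=4551672-110839=4440833
4. interest=⌊4440833·187/10000⌋=83043; principal=195955-83043=112912; balance=4440833-112912=4327921
5. interest=⌊4327921·187/10000⌋=80932; principal=195955-80932=115023; balance=4327921-115023=4212898
6. interest=⌊4212898·187/10000⌋=78781; principal=195955-78781=117174; balance=4212898-117174=4095724
7. interest=⌊4095724·187/10000⌋=76590; principal=195955-76590=119365; balance=4095724-119365=3976359
8. interest=⌊3976359·187/10000⌋=74357; principal=195955-74357=121598; balance=3976359-121598=3854761
9. interest=⌊3854761·187/10000⌋=72084; principal=195955-72084=123871; balance=3854761-123871=3730890
10. interest=⌊3730890·187/10000⌋=69767; principal=195955-69767=126188; balance=3730890-126188=3604702
11. interest=⌊3604702·187/10000⌋=67407; principal=195955-67407=128548; balance=3604702-128548=3476154
12. interest=⌊3476154·187/10000⌋=65004; principal=195955-65004=130951; balance=3476154-130951=3345203
13. interest=⌊3345203·187/10000⌋=62555; principal=195955-62555=133400; balance=3345203-133400=3211803
14. interest=⌊3211803·187/10000⌋=60060; principal=195955-60060=135895; balance=3211803-135895=3075908
15. interest=⌊3075908·187/10000⌋=57519; principal=195955-57519=138436; balance=3075908-138436=2937472
16. interest=⌊2937472·187/10000⌋=54930; principal=195955-54930=141025; balance=2937472-141025=2796447
17. interest=⌊2796447·187/10000⌋=52293; principal=195955-52293=143662; balance=2796447-143662=2652785
18. interest=⌊2652785·187/10000⌋=49607; principal=195955-49607=146348; balance=2652785-146348=2506437
19. interest=⌊2506437·187/10000⌋=46870; principal=195955-46870=149085; balance=2506437-149085=2357352
20. interest=⌊2357352·187/10000⌋=44082; principal=195955-44082=151873; balance=2357352-151873=2205479
21. interest=⌊2205479·187/10000⌋=41242; principal=195955-41242=154713; balance=2205479-154713=2050766
22. interest=⌊2050766·187/10000⌋=38349; principal=195955-38349=157606; balance=2050766-157606=1893160
23. interest=⌊1893160·187/10000⌋=35402; principal=195955-35402=160553; balance=1893160-160553=1732607
24. interest=⌊1732607·187/10000⌋=32399; principal=195955-32399=163556; balance=1732607-163556=1569051
25. interest=⌊1569051·187/10000⌋=29341; principal=195955-29341=166614; balance=1569051-166614=1402437
26. interest=⌊1402437·187/10000⌋=26225; principal=195955-26225=169730; balance=1402437-169730=1232707
27. interest=⌊1232707·187/10000⌋=23051; principal=195955-23051=172904; balance=1232707-172904=1059803
28. interest=⌊1059803·187/10000⌋=19818; principal=195955-19818=176137; balance=1059803-176137=883666
29. interest=⌊883666·187/10000⌋=16524; principal=195955-16524=179431; balance=883666-179431=704235
30. interest=⌊704235·187/10000⌋=13169; principal=195955-13169=182786; balance=704235-182786=521449
31. interest=⌊521449·187/10000⌋=9751; principal=195955-9751=186204; balance=521449-186204=335245
32. interest=⌊335245·187/10000⌋=6269; principal=195955-6269=189686; balance=335245-189686=145559
33. interest=⌊145559·187/10000⌋=2721; principal=min(195955-2721,145559)=145559; balance=145559-145559=0

1 89148 106807 4660477
2 87150 108805 4551672
3 85116 110839 4440833
4 83043 112912 4327921
5 80932 115023 4212898
6 78781 117174 4095724
7 76590 119365 3976359
8 74357 121598 3854761
9 72084 123871 3730890
10 69767 126188 3604702
11 67407 128548 3476154
12 65004 130951 3345203
13 62555 133400 3211803
14 60060 135895 3075908
15 57519 138436 2937472
16 54930 141025 2796447
17 52293 143662 2652785
18 49607 146348 2506437
19 46870 149085 2357352
20 44082 151873 2205479
21 41242 154713 2050766
22 38349 157606 1893160
23 35402 160553 1732607
24 32399 163556 1569051
25 29341 166614 1402437
26 26225 169730 1232707
27 23051 172904 1059803
28 19818 176137 883666
29 16524 179431 704235
30 13169 182786 521449
31 9751 186204 335245
32 6269 189686 145559
33 2721 145559 0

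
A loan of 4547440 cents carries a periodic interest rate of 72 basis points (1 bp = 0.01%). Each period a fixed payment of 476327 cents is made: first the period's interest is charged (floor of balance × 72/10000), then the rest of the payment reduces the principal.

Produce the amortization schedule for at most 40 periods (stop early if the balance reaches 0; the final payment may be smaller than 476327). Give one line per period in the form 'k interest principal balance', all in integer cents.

1. interest=⌊4547440·72/10000⌋=32741; principal=476327-32741=443586; balance=4547440-443586=4103854
2. interest=⌊4103854·72/10000⌋=29547; principal=476327-29547=446780; balance=4103854-446780=3657074
3. interest=⌊3657074·72/10000⌋=26330; principal=476327-26330=449997; balance=3657074-449997=3207077
4. interest=⌊3207077·72/10000⌋=23090; principal=476327-23090=453237; balance=3207077-453237=2753840
5. interest=⌊2753840·72/10000⌋=19827; principal=476327-19827=456500; balance=2753840-456500=2297340
6. interest=⌊2297340·72/10000⌋=16540; principal=476327-16540=459787; balance=2297340-459787=1837553
7. interest=⌊1837553·72/10000⌋=13230; principal=476327-13230=463097; balance=1837553-463097=1374456
8. interest=⌊1374456·72/10000⌋=9896; principal=476327-9896=466431; balance=1374456-466431=908025
9. interest=⌊908025·72/10000⌋=6537; principal=476327-6537=469790; balance=908025-469790=438235
10. interest=⌊438235·72/10000⌋=3155; principal=min(476327-3155,438235)=438235; balance=438235-438235=0

1 32741 443586 4103854
2 29547 446780 3657074
3 26330 449997 3207077
4 23090 453237 2753840
5 19827 456500 2297340
6 16540 459787 1837553
7 13230 463097 1374456
8 9896 466431 908025
9 6537 469790 438235
10 3155 438235 0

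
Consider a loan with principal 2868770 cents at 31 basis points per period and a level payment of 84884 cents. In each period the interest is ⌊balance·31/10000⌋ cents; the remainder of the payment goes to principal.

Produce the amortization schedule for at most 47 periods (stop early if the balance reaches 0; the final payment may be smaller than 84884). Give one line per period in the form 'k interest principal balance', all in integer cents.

1 8893 75991 2792779
2 8657 76227 2716552
3 8421 76463 2640089
4 8184 76700 2563389
5 7946 76938 2486451
6 7707 77177 2409274
7 7468 77416 2331858
8 7228 77656 2254202
9 6988 77896 2176306
10 6746 78138 2098168
11 6504 78380 2019788
12 6261 78623 1941165
13 6017 78867 1862298
14 5773 79111 1783187
15 5527 79357 1703830
16 5281 79603 1624227
17 5035 79849 1544378
18 4787 80097 1464281
19 4539 80345 1383936
20 4290 80594 1303342
21 4040 80844 1222498
22 3789 81095 1141403
23 3538 81346 1060057
24 3286 81598 978459
25 3033 81851 896608
26 2779 82105 814503
27 2524 82360 732143
28 2269 82615 649528
29 2013 82871 566657
30 1756 83128 483529
31 1498 83386 400143
32 1240 83644 316499
33 981 83903 232596
34 721 84163 148433
35 460 84424 64009
36 198 64009 0

1. interest=⌊2868770·31/10000⌋=8893; principal=84884-8893=75991; balance=2868770-75991=2792779
2. interest=⌊2792779·31/10000⌋=8657; principal=84884-8657=76227; balance=2792779-76227=2716552
3. interest=⌊2716552·31/10000⌋=8421; principal=84884-8421=76463; balance=2716552-76463=2640089
4. interest=⌊2640089·31/10000⌋=8184; principal=84884-8184=76700; balance=2640089-76700=2563389
5. interest=⌊2563389·31/10000⌋=7946; principal=84884-7946=76938; balance=2563389-76938=2486451
6. interest=⌊2486451·31/10000⌋=7707; principal=84884-7707=77177; balance=2486451-77177=2409274
7. interest=⌊2409274·31/10000⌋=7468; principal=84884-7468=77416; balance=2409274-77416=2331858
8. interest=⌊2331858·31/10000⌋=7228; principal=84884-7228=77656; balance=2331858-77656=2254202
9. interest=⌊2254202·31/10000⌋=6988; principal=84884-6988=77896; balance=2254202-77896=2176306
10. interest=⌊2176306·31/10000⌋=6746; principal=84884-6746=78138; balance=2176306-78138=2098168
11. interest=⌊2098168·31/10000⌋=6504; principal=84884-6504=78380; balance=2098168-78380=2019788
12. interest=⌊2019788·31/10000⌋=6261; principal=84884-6261=78623; balance=2019788-78623=1941165
13. interest=⌊1941165·31/10000⌋=6017; principal=84884-6017=78867; balance=1941165-78867=1862298
14. interest=⌊1862298·31/10000⌋=5773; principal=84884-5773=79111; balance=1862298-79111=1783187
15. interest=⌊1783187·31/10000⌋=5527; principal=84884-5527=79357; balance=1783187-79357=1703830
16. interest=⌊1703830·31/10000⌋=5281; principal=84884-5281=79603; balance=1703830-79603=1624227
17. interest=⌊1624227·31/10000⌋=5035; principal=84884-5035=79849; balance=1624227-79849=1544378
18. interest=⌊1544378·31/10000⌋=4787; principal=84884-4787=80097; balance=1544378-80097=1464281
19. interest=⌊1464281·31/10000⌋=4539; principal=84884-4539=80345; balance=1464281-80345=1383936
20. interest=⌊1383936·31/10000⌋=4290; principal=84884-4290=80594; balance=1383936-80594=1303342
21. interest=⌊1303342·31/10000⌋=4040; principal=84884-4040=80844; balance=1303342-80844=1222498
22. interest=⌊1222498·31/10000⌋=3789; principal=84884-3789=81095; balance=1222498-81095=1141403
23. interest=⌊1141403·31/10000⌋=3538; principal=84884-3538=81346; balance=1141403-81346=1060057
24. interest=⌊1060057·31/10000⌋=3286; principal=84884-3286=81598; balance=1060057-81598=978459
25. interest=⌊978459·31/10000⌋=3033; principal=84884-3033=81851; balance=978459-81851=896608
26. interest=⌊896608·31/10000⌋=2779; principal=84884-2779=82105; balance=896608-82105=814503
27. interest=⌊814503·31/10000⌋=2524; principal=84884-2524=82360; balance=814503-82360=732143
28. interest=⌊732143·31/10000⌋=2269; principal=84884-2269=82615; balance=732143-82615=649528
29. interest=⌊649528·31/10000⌋=2013; principal=84884-2013=82871; balance=649528-82871=566657
30. interest=⌊566657·31/10000⌋=1756; principal=84884-1756=83128; balance=566657-83128=483529
31. interest=⌊483529·31/10000⌋=1498; principal=84884-1498=83386; balance=483529-83386=400143
32. interest=⌊400143·31/10000⌋=1240; principal=84884-1240=83644; balance=400143-83644=316499
33. interest=⌊316499·31/10000⌋=981; principal=84884-981=83903; balance=316499-83903=232596
34. interest=⌊232596·31/10000⌋=721; principal=84884-721=84163; balance=232596-84163=148433
35. interest=⌊148433·31/10000⌋=460; principal=84884-460=84424; balance=148433-84424=64009
36. interest=⌊64009·31/10000⌋=198; principal=min(84884-198,64009)=64009; balance=64009-64009=0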